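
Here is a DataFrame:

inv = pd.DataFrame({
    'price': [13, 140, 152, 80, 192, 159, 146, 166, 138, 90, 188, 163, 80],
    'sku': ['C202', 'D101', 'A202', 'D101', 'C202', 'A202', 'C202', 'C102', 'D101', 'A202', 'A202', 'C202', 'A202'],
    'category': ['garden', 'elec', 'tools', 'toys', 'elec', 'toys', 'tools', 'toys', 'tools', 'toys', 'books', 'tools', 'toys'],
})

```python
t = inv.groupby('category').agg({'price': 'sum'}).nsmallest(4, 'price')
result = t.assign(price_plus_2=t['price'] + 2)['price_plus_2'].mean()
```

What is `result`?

279.0

group by category, sum of price:
          price
category       
books       188
elec        332
garden       13
tools       599
toys        575
take 4 rows with smallest price:
          price
category       
garden       13
books       188
elec        332
toys        575
add column price_plus_2 = t['price'] + 2:
          price  price_plus_2
category                     
garden       13            15
books       188           190
elec        332           334
toys        575           577
Reading off the mean of column 'price_plus_2', we get 279.0.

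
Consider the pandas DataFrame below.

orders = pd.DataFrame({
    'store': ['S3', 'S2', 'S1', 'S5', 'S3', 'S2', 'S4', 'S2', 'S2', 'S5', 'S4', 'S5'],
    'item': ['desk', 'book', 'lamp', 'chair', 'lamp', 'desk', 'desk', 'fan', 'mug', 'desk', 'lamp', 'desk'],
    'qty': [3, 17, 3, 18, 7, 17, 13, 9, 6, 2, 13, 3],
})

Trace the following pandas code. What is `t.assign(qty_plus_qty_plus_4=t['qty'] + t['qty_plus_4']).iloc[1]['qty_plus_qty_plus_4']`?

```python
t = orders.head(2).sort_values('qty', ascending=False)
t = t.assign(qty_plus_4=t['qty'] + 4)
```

take first 2 rows:
  store  item  qty
0    S3  desk    3
1    S2  book   17
sort by qty descending:
  store  item  qty
1    S2  book   17
0    S3  desk    3
add column qty_plus_4 = t['qty'] + 4:
  store  item  qty  qty_plus_4
1    S2  book   17          21
0    S3  desk    3           7
add column qty_plus_qty_plus_4 = t['qty'] + t['qty_plus_4']:
  store  item  qty  qty_plus_4  qty_plus_qty_plus_4
1    S2  book   17          21                   38
0    S3  desk    3           7                   10

10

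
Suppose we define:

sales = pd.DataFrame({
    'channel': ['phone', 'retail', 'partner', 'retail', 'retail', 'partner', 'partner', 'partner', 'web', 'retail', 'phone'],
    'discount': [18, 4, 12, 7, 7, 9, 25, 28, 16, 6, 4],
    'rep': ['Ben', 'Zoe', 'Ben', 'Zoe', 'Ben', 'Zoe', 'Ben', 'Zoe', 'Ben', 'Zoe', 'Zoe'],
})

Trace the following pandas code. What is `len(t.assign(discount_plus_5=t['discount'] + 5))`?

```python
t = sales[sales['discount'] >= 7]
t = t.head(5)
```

filter rows where discount >= 7:
   channel  discount  rep
0    phone        18  Ben
2  partner        12  Ben
3   retail         7  Zoe
4   retail         7  Ben
5  partner         9  Zoe
6  partner        25  Ben
7  partner        28  Zoe
8      web        16  Ben
take first 5 rows:
   channel  discount  rep
0    phone        18  Ben
2  partner        12  Ben
3   retail         7  Zoe
4   retail         7  Ben
5  partner         9  Zoe
add column discount_plus_5 = t['discount'] + 5:
   channel  discount  rep  discount_plus_5
0    phone        18  Ben               23
2  partner        12  Ben               17
3   retail         7  Zoe               12
4   retail         7  Ben               12
5  partner         9  Zoe               14
number of rows → 5

5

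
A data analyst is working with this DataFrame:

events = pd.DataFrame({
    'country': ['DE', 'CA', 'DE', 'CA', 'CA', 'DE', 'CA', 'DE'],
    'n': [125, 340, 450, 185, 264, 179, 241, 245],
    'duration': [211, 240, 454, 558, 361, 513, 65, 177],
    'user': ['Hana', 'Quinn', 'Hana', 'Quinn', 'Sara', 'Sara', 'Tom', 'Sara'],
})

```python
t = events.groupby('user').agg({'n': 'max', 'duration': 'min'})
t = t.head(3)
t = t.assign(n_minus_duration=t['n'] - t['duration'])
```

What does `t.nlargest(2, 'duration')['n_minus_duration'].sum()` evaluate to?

339

group by user: max(n), min(duration):
         n  duration
user                
Hana   450       211
Quinn  340       240
Sara   264       177
Tom    241        65
take first 3 rows:
         n  duration
user                
Hana   450       211
Quinn  340       240
Sara   264       177
add column n_minus_duration = t['n'] - t['duration']:
         n  duration  n_minus_duration
user                                  
Hana   450       211               239
Quinn  340       240               100
Sara   264       177                87
take 2 rows with largest duration:
         n  duration  n_minus_duration
user                                  
Quinn  340       240               100
Hana   450       211               239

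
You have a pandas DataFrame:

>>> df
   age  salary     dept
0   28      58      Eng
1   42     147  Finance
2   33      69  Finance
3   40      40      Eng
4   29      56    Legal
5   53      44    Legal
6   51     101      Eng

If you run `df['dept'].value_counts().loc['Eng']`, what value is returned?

value_counts of dept:
dept
Eng        3
Finance    2
Legal      2
Name: count, dtype: int64

3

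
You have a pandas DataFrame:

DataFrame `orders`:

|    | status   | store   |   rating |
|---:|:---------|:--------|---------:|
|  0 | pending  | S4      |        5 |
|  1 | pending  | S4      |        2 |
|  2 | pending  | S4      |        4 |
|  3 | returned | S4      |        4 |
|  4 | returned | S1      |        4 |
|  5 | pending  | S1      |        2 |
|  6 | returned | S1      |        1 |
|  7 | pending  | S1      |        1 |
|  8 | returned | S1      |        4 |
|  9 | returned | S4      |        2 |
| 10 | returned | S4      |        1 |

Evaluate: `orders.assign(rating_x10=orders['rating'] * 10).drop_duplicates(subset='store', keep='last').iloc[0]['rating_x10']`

40

add column rating_x10 = orders['rating'] * 10:
      status store  rating  rating_x10
0    pending    S4       5          50
1    pending    S4       2          20
2    pending    S4       4          40
3   returned    S4       4          40
4   returned    S1       4          40
5    pending    S1       2          20
6   returned    S1       1          10
7    pending    S1       1          10
8   returned    S1       4          40
9   returned    S4       2          20
10  returned    S4       1          10
drop duplicate store (keep=last):
      status store  rating  rating_x10
8   returned    S1       4          40
10  returned    S4       1          10
value at position 0, column 'rating_x10' → 40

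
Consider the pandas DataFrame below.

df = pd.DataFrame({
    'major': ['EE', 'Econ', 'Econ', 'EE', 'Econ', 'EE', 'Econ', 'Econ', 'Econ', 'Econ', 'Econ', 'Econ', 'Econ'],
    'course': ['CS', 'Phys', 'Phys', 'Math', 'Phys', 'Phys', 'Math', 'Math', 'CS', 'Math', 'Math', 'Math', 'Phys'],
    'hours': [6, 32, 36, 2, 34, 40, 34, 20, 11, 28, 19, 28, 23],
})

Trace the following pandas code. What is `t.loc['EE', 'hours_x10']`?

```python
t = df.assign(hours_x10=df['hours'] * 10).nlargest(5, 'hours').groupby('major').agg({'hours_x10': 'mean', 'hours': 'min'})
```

add column hours_x10 = df['hours'] * 10:
   major course  hours  hours_x10
0     EE     CS      6         60
1   Econ   Phys     32        320
2   Econ   Phys     36        360
3     EE   Math      2         20
4   Econ   Phys     34        340
5     EE   Phys     40        400
6   Econ   Math     34        340
7   Econ   Math     20        200
8   Econ     CS     11        110
9   Econ   Math     28        280
10  Econ   Math     19        190
11  Econ   Math     28        280
12  Econ   Phys     23        230
take 5 rows with largest hours:
  major course  hours  hours_x10
5    EE   Phys     40        400
2  Econ   Phys     36        360
4  Econ   Phys     34        340
6  Econ   Math     34        340
1  Econ   Phys     32        320
group by major: mean(hours_x10), min(hours):
       hours_x10  hours
major                  
EE         400.0     40
Econ       340.0     32
value at row 'EE', column 'hours_x10' → 400.0

400.0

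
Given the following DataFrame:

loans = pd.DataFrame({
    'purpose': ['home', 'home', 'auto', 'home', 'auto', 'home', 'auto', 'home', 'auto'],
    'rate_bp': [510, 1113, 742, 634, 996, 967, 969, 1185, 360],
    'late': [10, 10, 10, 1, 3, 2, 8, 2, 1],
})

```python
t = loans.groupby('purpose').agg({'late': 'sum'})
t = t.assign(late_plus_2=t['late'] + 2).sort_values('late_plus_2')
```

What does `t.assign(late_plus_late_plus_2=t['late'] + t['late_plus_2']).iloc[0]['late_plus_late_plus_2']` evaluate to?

46

group by purpose, sum of late:
         late
purpose      
auto       22
home       25
add column late_plus_2 = t['late'] + 2:
         late  late_plus_2
purpose                   
auto       22           24
home       25           27
sort by late_plus_2:
         late  late_plus_2
purpose                   
auto       22           24
home       25           27
add column late_plus_late_plus_2 = t['late'] + t['late_plus_2']:
         late  late_plus_2  late_plus_late_plus_2
purpose                                          
auto       22           24                     46
home       25           27                     52
Finally, value at position 0, column 'late_plus_late_plus_2' = 46.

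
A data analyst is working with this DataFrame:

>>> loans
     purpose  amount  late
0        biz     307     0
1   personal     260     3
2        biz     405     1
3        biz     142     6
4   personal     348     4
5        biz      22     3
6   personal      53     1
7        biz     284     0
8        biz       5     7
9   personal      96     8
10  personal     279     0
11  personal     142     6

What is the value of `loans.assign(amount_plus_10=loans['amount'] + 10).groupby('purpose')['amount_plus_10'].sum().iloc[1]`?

1238

add column amount_plus_10 = loans['amount'] + 10:
     purpose  amount  late  amount_plus_10
0        biz     307     0             317
1   personal     260     3             270
2        biz     405     1             415
3        biz     142     6             152
4   personal     348     4             358
5        biz      22     3              32
6   personal      53     1              63
7        biz     284     0             294
8        biz       5     7              15
9   personal      96     8             106
10  personal     279     0             289
11  personal     142     6             152
group by purpose, sum of amount_plus_10:
purpose
biz         1225
personal    1238
Name: amount_plus_10, dtype: int64
Reading off the value at position 1, we get 1238.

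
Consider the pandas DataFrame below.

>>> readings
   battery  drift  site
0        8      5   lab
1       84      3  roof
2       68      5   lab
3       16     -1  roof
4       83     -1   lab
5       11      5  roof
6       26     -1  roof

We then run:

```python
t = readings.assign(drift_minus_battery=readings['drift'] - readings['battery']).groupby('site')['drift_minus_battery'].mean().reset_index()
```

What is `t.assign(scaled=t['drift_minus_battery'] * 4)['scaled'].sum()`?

add column drift_minus_battery = readings['drift'] - readings['battery']:
   battery  drift  site  drift_minus_battery
0        8      5   lab                   -3
1       84      3  roof                  -81
2       68      5   lab                  -63
3       16     -1  roof                  -17
4       83     -1   lab                  -84
5       11      5  roof                   -6
6       26     -1  roof                  -27
group by site, mean of drift_minus_battery:
site
lab    -50.00
roof   -32.75
Name: drift_minus_battery, dtype: float64
reset_index():
   site  drift_minus_battery
0   lab               -50.00
1  roof               -32.75
add column scaled = t['drift_minus_battery'] * 4:
   site  drift_minus_battery  scaled
0   lab               -50.00  -200.0
1  roof               -32.75  -131.0
Reading off the sum of column 'scaled', we get -331.0.

-331.0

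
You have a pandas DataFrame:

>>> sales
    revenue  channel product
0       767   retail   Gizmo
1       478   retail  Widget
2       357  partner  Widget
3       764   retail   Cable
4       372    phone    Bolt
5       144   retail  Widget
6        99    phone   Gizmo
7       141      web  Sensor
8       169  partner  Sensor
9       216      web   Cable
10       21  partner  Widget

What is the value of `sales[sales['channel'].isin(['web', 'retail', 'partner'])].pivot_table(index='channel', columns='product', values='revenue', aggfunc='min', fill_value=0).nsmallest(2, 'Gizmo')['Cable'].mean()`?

108.0

filter rows where channel in ['web', 'retail', 'partner']:
    revenue  channel product
0       767   retail   Gizmo
1       478   retail  Widget
2       357  partner  Widget
3       764   retail   Cable
5       144   retail  Widget
7       141      web  Sensor
8       169  partner  Sensor
9       216      web   Cable
10       21  partner  Widget
pivot: rows=channel, cols=product, min(revenue):
product  Cable  Gizmo  Sensor  Widget
channel                              
partner      0      0     169      21
retail     764    767       0     144
web        216      0     141       0
take 2 rows with smallest Gizmo:
product  Cable  Gizmo  Sensor  Widget
channel                              
partner      0      0     169      21
web        216      0     141       0
The mean of column 'Cable' is 108.0.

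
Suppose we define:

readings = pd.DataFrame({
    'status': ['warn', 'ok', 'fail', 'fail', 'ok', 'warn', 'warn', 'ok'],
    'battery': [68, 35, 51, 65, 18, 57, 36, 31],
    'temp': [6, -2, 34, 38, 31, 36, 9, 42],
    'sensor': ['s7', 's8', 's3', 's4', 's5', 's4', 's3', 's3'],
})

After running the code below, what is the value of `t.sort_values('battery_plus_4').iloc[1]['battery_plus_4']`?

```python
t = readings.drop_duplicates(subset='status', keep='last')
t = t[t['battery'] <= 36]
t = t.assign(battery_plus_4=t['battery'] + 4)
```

drop duplicate status (keep=last):
  status  battery  temp sensor
3   fail       65    38     s4
6   warn       36     9     s3
7     ok       31    42     s3
filter rows where battery <= 36:
  status  battery  temp sensor
6   warn       36     9     s3
7     ok       31    42     s3
add column battery_plus_4 = t['battery'] + 4:
  status  battery  temp sensor  battery_plus_4
6   warn       36     9     s3              40
7     ok       31    42     s3              35
sort by battery_plus_4:
  status  battery  temp sensor  battery_plus_4
7     ok       31    42     s3              35
6   warn       36     9     s3              40
Then the value at position 1, column 'battery_plus_4': 40

40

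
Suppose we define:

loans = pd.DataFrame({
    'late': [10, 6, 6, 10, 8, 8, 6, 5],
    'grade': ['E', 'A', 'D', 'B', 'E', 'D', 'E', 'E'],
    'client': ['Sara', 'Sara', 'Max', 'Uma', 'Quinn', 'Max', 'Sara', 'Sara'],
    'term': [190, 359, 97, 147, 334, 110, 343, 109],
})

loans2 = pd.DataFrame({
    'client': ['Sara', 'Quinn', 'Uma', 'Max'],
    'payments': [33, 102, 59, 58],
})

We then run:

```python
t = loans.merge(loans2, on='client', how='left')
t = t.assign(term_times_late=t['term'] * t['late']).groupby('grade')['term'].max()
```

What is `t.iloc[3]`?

merge on 'client' (how='left') → 8 rows:
   late grade client  term  payments
0    10     E   Sara   190        33
1     6     A   Sara   359        33
2     6     D    Max    97        58
3    10     B    Uma   147        59
4     8     E  Quinn   334       102
5     8     D    Max   110        58
6     6     E   Sara   343        33
7     5     E   Sara   109        33
add column term_times_late = t['term'] * t['late']:
   late grade client  term  payments  term_times_late
0    10     E   Sara   190        33             1900
1     6     A   Sara   359        33             2154
2     6     D    Max    97        58              582
3    10     B    Uma   147        59             1470
4     8     E  Quinn   334       102             2672
5     8     D    Max   110        58              880
6     6     E   Sara   343        33             2058
7     5     E   Sara   109        33              545
group by grade, max of term:
grade
A    359
B    147
D    110
E    343
Name: term, dtype: int64

343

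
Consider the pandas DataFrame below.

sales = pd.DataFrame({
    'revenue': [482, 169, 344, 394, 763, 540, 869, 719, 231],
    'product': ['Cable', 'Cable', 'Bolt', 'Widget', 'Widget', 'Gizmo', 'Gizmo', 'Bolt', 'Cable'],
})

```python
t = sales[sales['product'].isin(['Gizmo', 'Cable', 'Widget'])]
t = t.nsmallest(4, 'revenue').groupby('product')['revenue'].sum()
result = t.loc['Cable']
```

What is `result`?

882

filter rows where product in ['Gizmo', 'Cable', 'Widget']:
   revenue product
0      482   Cable
1      169   Cable
3      394  Widget
4      763  Widget
5      540   Gizmo
6      869   Gizmo
8      231   Cable
take 4 rows with smallest revenue:
   revenue product
1      169   Cable
8      231   Cable
3      394  Widget
0      482   Cable
group by product, sum of revenue:
product
Cable     882
Widget    394
Name: revenue, dtype: int64
Hence 882.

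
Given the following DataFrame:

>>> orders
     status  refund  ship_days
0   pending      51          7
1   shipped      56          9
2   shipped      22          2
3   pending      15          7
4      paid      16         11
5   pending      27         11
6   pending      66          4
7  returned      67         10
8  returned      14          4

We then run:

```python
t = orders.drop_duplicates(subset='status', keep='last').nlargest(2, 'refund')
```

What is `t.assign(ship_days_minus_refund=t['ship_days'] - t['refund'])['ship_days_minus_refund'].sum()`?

drop duplicate status (keep=last):
     status  refund  ship_days
2   shipped      22          2
4      paid      16         11
6   pending      66          4
8  returned      14          4
take 2 rows with largest refund:
    status  refund  ship_days
6  pending      66          4
2  shipped      22          2
add column ship_days_minus_refund = t['ship_days'] - t['refund']:
    status  refund  ship_days  ship_days_minus_refund
6  pending      66          4                     -62
2  shipped      22          2                     -20
Reading off the sum of column 'ship_days_minus_refund', we get -82.

-82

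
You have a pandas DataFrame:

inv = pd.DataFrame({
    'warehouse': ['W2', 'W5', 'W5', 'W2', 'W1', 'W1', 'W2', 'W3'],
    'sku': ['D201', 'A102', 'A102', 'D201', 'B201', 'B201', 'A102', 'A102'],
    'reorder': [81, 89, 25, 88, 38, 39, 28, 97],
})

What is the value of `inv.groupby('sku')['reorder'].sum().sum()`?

485

group by sku, sum of reorder:
sku
A102    239
B201     77
D201    169
Name: reorder, dtype: int64
Reading off the sum of the resulting series, we get 485.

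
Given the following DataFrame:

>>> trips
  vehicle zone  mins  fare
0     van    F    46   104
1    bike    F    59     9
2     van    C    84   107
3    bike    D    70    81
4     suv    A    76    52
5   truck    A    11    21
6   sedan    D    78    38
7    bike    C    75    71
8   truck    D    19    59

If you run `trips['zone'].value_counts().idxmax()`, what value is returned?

D

value_counts of zone:
zone
D    3
F    2
C    2
A    2
Name: count, dtype: int64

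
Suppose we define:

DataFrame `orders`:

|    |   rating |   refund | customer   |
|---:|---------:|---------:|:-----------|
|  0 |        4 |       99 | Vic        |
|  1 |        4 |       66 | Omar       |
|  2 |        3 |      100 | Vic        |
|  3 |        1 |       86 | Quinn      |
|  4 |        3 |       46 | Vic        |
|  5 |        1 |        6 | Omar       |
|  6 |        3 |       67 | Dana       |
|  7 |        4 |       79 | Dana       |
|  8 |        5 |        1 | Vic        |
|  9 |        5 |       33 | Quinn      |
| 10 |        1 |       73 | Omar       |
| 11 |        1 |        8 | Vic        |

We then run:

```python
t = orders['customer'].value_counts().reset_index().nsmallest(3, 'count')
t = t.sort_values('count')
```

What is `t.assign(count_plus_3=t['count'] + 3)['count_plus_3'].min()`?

value_counts of customer:
customer
Vic      5
Omar     3
Quinn    2
Dana     2
Name: count, dtype: int64
reset_index():
  customer  count
0      Vic      5
1     Omar      3
2    Quinn      2
3     Dana      2
take 3 rows with smallest count:
  customer  count
2    Quinn      2
3     Dana      2
1     Omar      3
sort by count:
  customer  count
2    Quinn      2
3     Dana      2
1     Omar      3
add column count_plus_3 = t['count'] + 3:
  customer  count  count_plus_3
2    Quinn      2             5
3     Dana      2             5
1     Omar      3             6
Then the min of column 'count_plus_3': 5

5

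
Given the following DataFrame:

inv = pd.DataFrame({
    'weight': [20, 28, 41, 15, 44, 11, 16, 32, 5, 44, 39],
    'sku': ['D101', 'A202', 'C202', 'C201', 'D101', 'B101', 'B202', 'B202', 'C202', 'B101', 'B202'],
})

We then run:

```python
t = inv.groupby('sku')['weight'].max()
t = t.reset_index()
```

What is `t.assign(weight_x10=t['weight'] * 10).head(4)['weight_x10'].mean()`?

315.0

group by sku, max of weight:
sku
A202    28
B101    44
B202    39
C201    15
C202    41
D101    44
Name: weight, dtype: int64
reset_index():
    sku  weight
0  A202      28
1  B101      44
2  B202      39
3  C201      15
4  C202      41
5  D101      44
add column weight_x10 = t['weight'] * 10:
    sku  weight  weight_x10
0  A202      28         280
1  B101      44         440
2  B202      39         390
3  C201      15         150
4  C202      41         410
5  D101      44         440
take first 4 rows:
    sku  weight  weight_x10
0  A202      28         280
1  B101      44         440
2  B202      39         390
3  C201      15         150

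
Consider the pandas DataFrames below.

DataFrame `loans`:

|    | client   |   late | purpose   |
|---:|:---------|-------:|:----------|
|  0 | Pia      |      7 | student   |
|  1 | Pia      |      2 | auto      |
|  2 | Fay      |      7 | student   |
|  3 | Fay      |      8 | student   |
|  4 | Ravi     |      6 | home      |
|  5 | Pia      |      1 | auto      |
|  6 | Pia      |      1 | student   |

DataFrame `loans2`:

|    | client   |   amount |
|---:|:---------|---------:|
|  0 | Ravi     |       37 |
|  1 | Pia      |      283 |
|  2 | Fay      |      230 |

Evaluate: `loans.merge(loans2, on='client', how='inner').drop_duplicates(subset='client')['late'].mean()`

6.66666666667

merge on 'client' (how='inner') → 7 rows:
  client  late  purpose  amount
0    Pia     7  student     283
1    Pia     2     auto     283
2    Fay     7  student     230
3    Fay     8  student     230
4   Ravi     6     home      37
5    Pia     1     auto     283
6    Pia     1  student     283
drop duplicate client (keep=first):
  client  late  purpose  amount
0    Pia     7  student     283
2    Fay     7  student     230
4   Ravi     6     home      37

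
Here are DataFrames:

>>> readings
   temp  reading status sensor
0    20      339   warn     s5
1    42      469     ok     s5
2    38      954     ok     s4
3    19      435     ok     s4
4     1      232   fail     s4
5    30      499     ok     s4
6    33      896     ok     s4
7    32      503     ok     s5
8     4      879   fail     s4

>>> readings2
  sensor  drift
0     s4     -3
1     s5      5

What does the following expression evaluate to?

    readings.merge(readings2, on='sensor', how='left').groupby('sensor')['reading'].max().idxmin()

merge on 'sensor' (how='left') → 9 rows:
   temp  reading status sensor  drift
0    20      339   warn     s5      5
1    42      469     ok     s5      5
2    38      954     ok     s4     -3
3    19      435     ok     s4     -3
4     1      232   fail     s4     -3
5    30      499     ok     s4     -3
6    33      896     ok     s4     -3
7    32      503     ok     s5      5
8     4      879   fail     s4     -3
group by sensor, max of reading:
sensor
s4    954
s5    503
Name: reading, dtype: int64
So idxmin() = s5.

s5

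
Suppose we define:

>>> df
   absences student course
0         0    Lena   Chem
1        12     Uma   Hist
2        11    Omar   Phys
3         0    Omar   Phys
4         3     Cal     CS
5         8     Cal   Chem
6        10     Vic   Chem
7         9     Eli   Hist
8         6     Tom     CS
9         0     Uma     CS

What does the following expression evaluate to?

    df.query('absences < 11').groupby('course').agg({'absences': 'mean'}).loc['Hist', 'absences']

9.0

filter rows where absences < 11:
   absences student course
0         0    Lena   Chem
3         0    Omar   Phys
4         3     Cal     CS
5         8     Cal   Chem
6        10     Vic   Chem
7         9     Eli   Hist
8         6     Tom     CS
9         0     Uma     CS
group by course, mean of absences:
        absences
course          
CS           3.0
Chem         6.0
Hist         9.0
Phys         0.0
Finally, value at row 'Hist', column 'absences' = 9.0.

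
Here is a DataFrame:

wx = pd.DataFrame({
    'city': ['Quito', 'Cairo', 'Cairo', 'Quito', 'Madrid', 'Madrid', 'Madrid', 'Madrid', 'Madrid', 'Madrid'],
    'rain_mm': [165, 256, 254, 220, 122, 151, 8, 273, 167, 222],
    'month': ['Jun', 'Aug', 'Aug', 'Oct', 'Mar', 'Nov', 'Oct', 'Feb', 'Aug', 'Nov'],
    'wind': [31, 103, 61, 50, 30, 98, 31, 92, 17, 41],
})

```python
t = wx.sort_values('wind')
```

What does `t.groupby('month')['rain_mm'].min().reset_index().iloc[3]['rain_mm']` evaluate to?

122

sort by wind:
     city  rain_mm month  wind
8  Madrid      167   Aug    17
4  Madrid      122   Mar    30
0   Quito      165   Jun    31
6  Madrid        8   Oct    31
9  Madrid      222   Nov    41
3   Quito      220   Oct    50
2   Cairo      254   Aug    61
7  Madrid      273   Feb    92
5  Madrid      151   Nov    98
1   Cairo      256   Aug   103
group by month, min of rain_mm:
month
Aug    167
Feb    273
Jun    165
Mar    122
Nov    151
Oct      8
Name: rain_mm, dtype: int64
reset_index():
  month  rain_mm
0   Aug      167
1   Feb      273
2   Jun      165
3   Mar      122
4   Nov      151
5   Oct        8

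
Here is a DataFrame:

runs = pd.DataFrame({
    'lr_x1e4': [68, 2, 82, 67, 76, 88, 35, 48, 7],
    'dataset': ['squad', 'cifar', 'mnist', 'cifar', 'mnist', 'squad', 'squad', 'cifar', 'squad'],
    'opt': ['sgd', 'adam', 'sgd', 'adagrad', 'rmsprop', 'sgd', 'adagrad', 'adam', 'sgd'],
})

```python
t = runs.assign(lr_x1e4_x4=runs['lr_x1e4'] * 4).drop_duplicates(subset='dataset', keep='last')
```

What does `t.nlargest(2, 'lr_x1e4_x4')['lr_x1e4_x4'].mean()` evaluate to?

add column lr_x1e4_x4 = runs['lr_x1e4'] * 4:
   lr_x1e4 dataset      opt  lr_x1e4_x4
0       68   squad      sgd         272
1        2   cifar     adam           8
2       82   mnist      sgd         328
3       67   cifar  adagrad         268
4       76   mnist  rmsprop         304
5       88   squad      sgd         352
6       35   squad  adagrad         140
7       48   cifar     adam         192
8        7   squad      sgd          28
drop duplicate dataset (keep=last):
   lr_x1e4 dataset      opt  lr_x1e4_x4
4       76   mnist  rmsprop         304
7       48   cifar     adam         192
8        7   squad      sgd          28
take 2 rows with largest lr_x1e4_x4:
   lr_x1e4 dataset      opt  lr_x1e4_x4
4       76   mnist  rmsprop         304
7       48   cifar     adam         192
mean of column 'lr_x1e4_x4' → 248.0

248.0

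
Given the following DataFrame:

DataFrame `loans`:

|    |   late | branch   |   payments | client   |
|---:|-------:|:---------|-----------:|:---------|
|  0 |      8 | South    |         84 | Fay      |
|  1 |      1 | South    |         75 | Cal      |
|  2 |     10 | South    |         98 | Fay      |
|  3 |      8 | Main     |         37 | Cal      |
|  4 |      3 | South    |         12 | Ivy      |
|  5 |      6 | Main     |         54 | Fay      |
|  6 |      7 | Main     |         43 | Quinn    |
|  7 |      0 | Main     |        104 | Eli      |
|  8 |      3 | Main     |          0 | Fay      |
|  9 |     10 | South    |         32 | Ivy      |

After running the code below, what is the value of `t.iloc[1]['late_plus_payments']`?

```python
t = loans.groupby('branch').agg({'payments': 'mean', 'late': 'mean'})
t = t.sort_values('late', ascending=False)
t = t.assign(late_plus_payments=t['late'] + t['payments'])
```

group by branch: mean(payments), mean(late):
        payments  late
branch                
Main        47.6   4.8
South       60.2   6.4
sort by late descending:
        payments  late
branch                
South       60.2   6.4
Main        47.6   4.8
add column late_plus_payments = t['late'] + t['payments']:
        payments  late  late_plus_payments
branch                                    
South       60.2   6.4                66.6
Main        47.6   4.8                52.4
Then the value at position 1, column 'late_plus_payments': 52.4

52.4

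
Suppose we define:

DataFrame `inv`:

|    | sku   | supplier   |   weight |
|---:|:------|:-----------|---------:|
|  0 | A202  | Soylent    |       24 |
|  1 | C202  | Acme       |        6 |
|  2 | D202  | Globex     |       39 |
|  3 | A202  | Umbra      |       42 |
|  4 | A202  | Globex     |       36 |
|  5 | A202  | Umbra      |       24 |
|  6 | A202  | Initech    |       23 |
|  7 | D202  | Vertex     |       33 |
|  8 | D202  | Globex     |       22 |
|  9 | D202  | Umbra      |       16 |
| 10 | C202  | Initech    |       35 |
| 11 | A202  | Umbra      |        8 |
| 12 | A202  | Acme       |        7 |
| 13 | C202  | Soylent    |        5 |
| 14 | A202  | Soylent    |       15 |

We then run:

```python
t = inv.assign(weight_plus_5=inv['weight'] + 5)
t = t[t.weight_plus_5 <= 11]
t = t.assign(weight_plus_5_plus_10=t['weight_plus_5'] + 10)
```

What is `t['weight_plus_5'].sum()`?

21

add column weight_plus_5 = inv['weight'] + 5:
     sku supplier  weight  weight_plus_5
0   A202  Soylent      24             29
1   C202     Acme       6             11
2   D202   Globex      39             44
3   A202    Umbra      42             47
4   A202   Globex      36             41
5   A202    Umbra      24             29
6   A202  Initech      23             28
7   D202   Vertex      33             38
8   D202   Globex      22             27
9   D202    Umbra      16             21
10  C202  Initech      35             40
11  A202    Umbra       8             13
12  A202     Acme       7             12
13  C202  Soylent       5             10
14  A202  Soylent      15             20
filter rows where weight_plus_5 <= 11:
     sku supplier  weight  weight_plus_5
1   C202     Acme       6             11
13  C202  Soylent       5             10
add column weight_plus_5_plus_10 = t['weight_plus_5'] + 10:
     sku supplier  weight  weight_plus_5  weight_plus_5_plus_10
1   C202     Acme       6             11                     21
13  C202  Soylent       5             10                     20
So sum() = 21.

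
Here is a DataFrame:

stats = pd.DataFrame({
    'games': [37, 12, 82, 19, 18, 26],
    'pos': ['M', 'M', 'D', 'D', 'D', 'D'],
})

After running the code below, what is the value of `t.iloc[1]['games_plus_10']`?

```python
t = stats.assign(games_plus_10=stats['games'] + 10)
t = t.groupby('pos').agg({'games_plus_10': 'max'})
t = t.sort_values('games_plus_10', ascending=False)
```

47

add column games_plus_10 = stats['games'] + 10:
   games pos  games_plus_10
0     37   M             47
1     12   M             22
2     82   D             92
3     19   D             29
4     18   D             28
5     26   D             36
group by pos, max of games_plus_10:
     games_plus_10
pos               
D               92
M               47
sort by games_plus_10 descending:
     games_plus_10
pos               
D               92
M               47
The value at position 1, column 'games_plus_10' is 47.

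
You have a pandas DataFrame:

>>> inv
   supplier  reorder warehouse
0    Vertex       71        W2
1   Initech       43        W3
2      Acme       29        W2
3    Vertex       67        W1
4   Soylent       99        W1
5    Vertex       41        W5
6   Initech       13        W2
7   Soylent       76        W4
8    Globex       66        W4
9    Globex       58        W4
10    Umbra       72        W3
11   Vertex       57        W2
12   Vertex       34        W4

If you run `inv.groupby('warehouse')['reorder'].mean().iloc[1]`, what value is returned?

group by warehouse, mean of reorder:
warehouse
W1    83.0
W2    42.5
W3    57.5
W4    58.5
W5    41.0
Name: reorder, dtype: float64

42.5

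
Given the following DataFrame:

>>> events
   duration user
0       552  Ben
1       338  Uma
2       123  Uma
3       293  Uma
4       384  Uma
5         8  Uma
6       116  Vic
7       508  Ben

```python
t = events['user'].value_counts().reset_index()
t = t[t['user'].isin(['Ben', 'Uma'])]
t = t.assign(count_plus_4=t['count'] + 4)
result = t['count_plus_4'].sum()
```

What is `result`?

value_counts of user:
user
Uma    5
Ben    2
Vic    1
Name: count, dtype: int64
reset_index():
  user  count
0  Uma      5
1  Ben      2
2  Vic      1
filter rows where user in ['Ben', 'Uma']:
  user  count
0  Uma      5
1  Ben      2
add column count_plus_4 = t['count'] + 4:
  user  count  count_plus_4
0  Uma      5             9
1  Ben      2             6
The sum of column 'count_plus_4' is 15.

15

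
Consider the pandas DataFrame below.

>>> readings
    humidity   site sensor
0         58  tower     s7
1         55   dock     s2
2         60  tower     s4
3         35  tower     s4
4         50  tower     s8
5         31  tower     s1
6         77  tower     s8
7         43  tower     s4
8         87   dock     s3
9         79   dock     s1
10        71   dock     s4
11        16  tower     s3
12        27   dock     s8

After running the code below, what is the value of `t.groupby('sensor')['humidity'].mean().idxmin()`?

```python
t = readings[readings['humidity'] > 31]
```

s4

filter rows where humidity > 31:
    humidity   site sensor
0         58  tower     s7
1         55   dock     s2
2         60  tower     s4
3         35  tower     s4
4         50  tower     s8
6         77  tower     s8
7         43  tower     s4
8         87   dock     s3
9         79   dock     s1
10        71   dock     s4
group by sensor, mean of humidity:
sensor
s1    79.00
s2    55.00
s3    87.00
s4    52.25
s7    58.00
s8    63.50
Name: humidity, dtype: float64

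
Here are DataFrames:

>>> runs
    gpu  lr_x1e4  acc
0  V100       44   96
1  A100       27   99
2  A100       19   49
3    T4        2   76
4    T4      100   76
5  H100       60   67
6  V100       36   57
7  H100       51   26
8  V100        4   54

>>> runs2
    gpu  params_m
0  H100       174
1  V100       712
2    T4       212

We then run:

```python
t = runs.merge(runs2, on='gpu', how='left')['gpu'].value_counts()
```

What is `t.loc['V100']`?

merge on 'gpu' (how='left') → 9 rows:
    gpu  lr_x1e4  acc  params_m
0  V100       44   96     712.0
1  A100       27   99       NaN
2  A100       19   49       NaN
3    T4        2   76     212.0
4    T4      100   76     212.0
5  H100       60   67     174.0
6  V100       36   57     712.0
7  H100       51   26     174.0
8  V100        4   54     712.0
value_counts of gpu:
gpu
V100    3
A100    2
T4      2
H100    2
Name: count, dtype: int64
Taking the value at index 'V100' gives 3.

3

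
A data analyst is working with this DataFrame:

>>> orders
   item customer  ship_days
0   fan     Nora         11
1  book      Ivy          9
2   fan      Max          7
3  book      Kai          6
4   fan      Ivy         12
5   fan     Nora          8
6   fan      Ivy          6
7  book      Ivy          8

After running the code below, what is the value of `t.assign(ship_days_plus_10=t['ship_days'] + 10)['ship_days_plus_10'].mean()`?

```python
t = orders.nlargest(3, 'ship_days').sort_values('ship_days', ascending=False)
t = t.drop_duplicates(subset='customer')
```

21.5

take 3 rows with largest ship_days:
   item customer  ship_days
4   fan      Ivy         12
0   fan     Nora         11
1  book      Ivy          9
sort by ship_days descending:
   item customer  ship_days
4   fan      Ivy         12
0   fan     Nora         11
1  book      Ivy          9
drop duplicate customer (keep=first):
  item customer  ship_days
4  fan      Ivy         12
0  fan     Nora         11
add column ship_days_plus_10 = t['ship_days'] + 10:
  item customer  ship_days  ship_days_plus_10
4  fan      Ivy         12                 22
0  fan     Nora         11                 21
mean of column 'ship_days_plus_10' → 21.5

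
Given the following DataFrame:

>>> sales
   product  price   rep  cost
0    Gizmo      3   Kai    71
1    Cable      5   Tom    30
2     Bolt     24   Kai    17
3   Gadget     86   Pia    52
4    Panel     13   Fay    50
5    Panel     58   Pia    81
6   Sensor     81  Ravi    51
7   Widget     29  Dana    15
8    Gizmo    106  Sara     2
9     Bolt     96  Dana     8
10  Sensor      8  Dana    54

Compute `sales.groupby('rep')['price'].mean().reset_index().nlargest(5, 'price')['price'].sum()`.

316.833333333

group by rep, mean of price:
rep
Dana     44.333333
Fay      13.000000
Kai      13.500000
Pia      72.000000
Ravi     81.000000
Sara    106.000000
Tom       5.000000
Name: price, dtype: float64
reset_index():
    rep       price
0  Dana   44.333333
1   Fay   13.000000
2   Kai   13.500000
3   Pia   72.000000
4  Ravi   81.000000
5  Sara  106.000000
6   Tom    5.000000
take 5 rows with largest price:
    rep       price
5  Sara  106.000000
4  Ravi   81.000000
3   Pia   72.000000
0  Dana   44.333333
2   Kai   13.500000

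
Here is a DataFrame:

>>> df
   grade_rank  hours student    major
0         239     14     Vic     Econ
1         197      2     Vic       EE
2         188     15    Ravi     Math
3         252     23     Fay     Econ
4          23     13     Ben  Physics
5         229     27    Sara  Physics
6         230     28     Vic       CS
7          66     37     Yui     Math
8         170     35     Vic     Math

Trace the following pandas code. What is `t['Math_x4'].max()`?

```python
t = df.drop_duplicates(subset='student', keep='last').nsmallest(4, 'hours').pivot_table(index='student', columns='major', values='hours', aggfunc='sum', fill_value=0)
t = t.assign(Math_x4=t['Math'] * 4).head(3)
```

drop duplicate student (keep=last):
   grade_rank  hours student    major
2         188     15    Ravi     Math
3         252     23     Fay     Econ
4          23     13     Ben  Physics
5         229     27    Sara  Physics
7          66     37     Yui     Math
8         170     35     Vic     Math
take 4 rows with smallest hours:
   grade_rank  hours student    major
4          23     13     Ben  Physics
2         188     15    Ravi     Math
3         252     23     Fay     Econ
5         229     27    Sara  Physics
pivot: rows=student, cols=major, sum(hours):
major    Econ  Math  Physics
student                     
Ben         0     0       13
Fay        23     0        0
Ravi        0    15        0
Sara        0     0       27
add column Math_x4 = t['Math'] * 4:
major    Econ  Math  Physics  Math_x4
student                              
Ben         0     0       13        0
Fay        23     0        0        0
Ravi        0    15        0       60
Sara        0     0       27        0
take first 3 rows:
major    Econ  Math  Physics  Math_x4
student                              
Ben         0     0       13        0
Fay        23     0        0        0
Ravi        0    15        0       60
max of column 'Math_x4' → 60

60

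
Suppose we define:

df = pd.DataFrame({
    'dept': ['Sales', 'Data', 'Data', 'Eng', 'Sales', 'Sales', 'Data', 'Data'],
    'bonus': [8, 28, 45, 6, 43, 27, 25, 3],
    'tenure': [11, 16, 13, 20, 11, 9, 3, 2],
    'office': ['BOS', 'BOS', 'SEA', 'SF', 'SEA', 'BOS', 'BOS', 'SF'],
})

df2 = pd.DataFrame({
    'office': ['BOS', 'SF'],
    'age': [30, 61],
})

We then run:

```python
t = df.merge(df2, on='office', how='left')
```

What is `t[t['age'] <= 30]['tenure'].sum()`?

39

merge on 'office' (how='left') → 8 rows:
    dept  bonus  tenure office   age
0  Sales      8      11    BOS  30.0
1   Data     28      16    BOS  30.0
2   Data     45      13    SEA   NaN
3    Eng      6      20     SF  61.0
4  Sales     43      11    SEA   NaN
5  Sales     27       9    BOS  30.0
6   Data     25       3    BOS  30.0
7   Data      3       2     SF  61.0
filter rows where age <= 30:
    dept  bonus  tenure office   age
0  Sales      8      11    BOS  30.0
1   Data     28      16    BOS  30.0
5  Sales     27       9    BOS  30.0
6   Data     25       3    BOS  30.0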